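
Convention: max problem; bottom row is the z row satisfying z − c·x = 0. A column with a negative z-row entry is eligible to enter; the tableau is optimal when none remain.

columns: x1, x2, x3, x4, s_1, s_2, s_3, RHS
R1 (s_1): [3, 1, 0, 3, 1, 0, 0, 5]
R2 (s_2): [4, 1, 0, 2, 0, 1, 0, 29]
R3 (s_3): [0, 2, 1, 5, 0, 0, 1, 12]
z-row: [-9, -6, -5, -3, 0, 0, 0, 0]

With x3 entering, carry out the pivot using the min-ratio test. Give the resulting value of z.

Ratio test on column x3 — row 1: entry 0 ≤ 0; row 2: entry 0 ≤ 0; row 3: 12/1 = 12. Minimum is 12 at row 3 (s_3 leaves); pivot element 1.
Pivot on row 3; the z-row RHS becomes 0 − (-5)·12 = 60.

60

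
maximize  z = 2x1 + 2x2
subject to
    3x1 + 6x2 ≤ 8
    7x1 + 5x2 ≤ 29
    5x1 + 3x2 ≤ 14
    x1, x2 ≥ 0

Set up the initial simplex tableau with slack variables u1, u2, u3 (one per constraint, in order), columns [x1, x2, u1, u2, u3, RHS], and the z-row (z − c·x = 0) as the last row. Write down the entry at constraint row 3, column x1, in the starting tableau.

Constraint 3 has coefficient 5 on x1.

5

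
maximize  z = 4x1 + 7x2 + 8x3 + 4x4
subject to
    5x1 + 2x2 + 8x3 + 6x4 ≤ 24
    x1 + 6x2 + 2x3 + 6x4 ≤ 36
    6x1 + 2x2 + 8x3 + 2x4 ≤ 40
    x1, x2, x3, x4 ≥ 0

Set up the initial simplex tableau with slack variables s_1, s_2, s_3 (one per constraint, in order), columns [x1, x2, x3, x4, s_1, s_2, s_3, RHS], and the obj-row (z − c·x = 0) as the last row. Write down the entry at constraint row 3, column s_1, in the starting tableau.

0

Slack s_1 belongs to constraint 1; its column is the unit vector e_1, so the entry in row 3 is 0.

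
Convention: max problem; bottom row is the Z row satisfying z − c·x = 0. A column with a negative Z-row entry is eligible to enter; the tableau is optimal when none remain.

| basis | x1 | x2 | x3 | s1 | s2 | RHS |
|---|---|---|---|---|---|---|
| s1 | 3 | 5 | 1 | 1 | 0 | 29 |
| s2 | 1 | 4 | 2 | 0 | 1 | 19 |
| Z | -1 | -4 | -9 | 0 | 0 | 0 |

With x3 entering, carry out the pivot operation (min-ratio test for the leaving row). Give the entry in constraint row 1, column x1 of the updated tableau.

5/2

Ratio test on column x3 — row 1: 29/1 = 29; row 2: 19/2 = 19/2. Minimum is 19/2 at row 2 (s2 leaves); pivot element 2.
Divide row 2 by 2; eliminate column x3 from the other rows.
Row 1 update in column x1: 3 − 1·(1/2) = 5/2.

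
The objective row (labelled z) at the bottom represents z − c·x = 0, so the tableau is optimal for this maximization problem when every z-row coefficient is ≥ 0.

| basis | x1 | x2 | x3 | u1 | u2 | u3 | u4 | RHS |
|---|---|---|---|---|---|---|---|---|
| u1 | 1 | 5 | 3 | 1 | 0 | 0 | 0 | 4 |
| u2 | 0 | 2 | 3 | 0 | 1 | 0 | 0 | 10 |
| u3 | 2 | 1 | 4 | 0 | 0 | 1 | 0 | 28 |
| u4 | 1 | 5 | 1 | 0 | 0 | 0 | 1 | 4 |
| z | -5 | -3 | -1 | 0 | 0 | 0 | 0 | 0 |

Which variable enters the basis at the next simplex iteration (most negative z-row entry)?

Negative z-row entries: x1: -5, x2: -3, x3: -1.
The most negative is -5 in column x1, so x1 enters.

x1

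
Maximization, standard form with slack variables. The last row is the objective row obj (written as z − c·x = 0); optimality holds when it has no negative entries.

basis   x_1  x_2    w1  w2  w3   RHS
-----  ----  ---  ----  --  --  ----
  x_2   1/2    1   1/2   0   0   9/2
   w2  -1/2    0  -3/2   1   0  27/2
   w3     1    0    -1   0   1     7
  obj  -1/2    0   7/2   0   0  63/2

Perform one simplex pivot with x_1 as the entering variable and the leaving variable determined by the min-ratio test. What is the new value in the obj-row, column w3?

1/2

Ratio test on column x_1 — row 1: (9/2)/(1/2) = 9; row 2: entry -1/2 ≤ 0; row 3: 7/1 = 7. Minimum is 7 at row 3 (w3 leaves); pivot element 1.
Divide row 3 by 1; eliminate column x_1 from the other rows.
obj-row update in column w3: 0 − (-1/2)·1 = 1/2.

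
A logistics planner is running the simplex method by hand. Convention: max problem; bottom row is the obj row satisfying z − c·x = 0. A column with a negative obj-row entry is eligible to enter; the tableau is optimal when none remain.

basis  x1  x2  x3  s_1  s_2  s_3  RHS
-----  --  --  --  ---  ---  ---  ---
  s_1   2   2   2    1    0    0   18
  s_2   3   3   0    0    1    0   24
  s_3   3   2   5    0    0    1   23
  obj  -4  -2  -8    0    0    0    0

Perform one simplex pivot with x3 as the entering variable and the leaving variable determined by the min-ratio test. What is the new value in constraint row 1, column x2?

Ratio test on column x3 — row 1: 18/2 = 9; row 2: entry 0 ≤ 0; row 3: 23/5 = 23/5. Minimum is 23/5 at row 3 (s_3 leaves); pivot element 5.
Divide row 3 by 5; eliminate column x3 from the other rows.
Row 1 update in column x2: 2 − 2·(2/5) = 6/5.

6/5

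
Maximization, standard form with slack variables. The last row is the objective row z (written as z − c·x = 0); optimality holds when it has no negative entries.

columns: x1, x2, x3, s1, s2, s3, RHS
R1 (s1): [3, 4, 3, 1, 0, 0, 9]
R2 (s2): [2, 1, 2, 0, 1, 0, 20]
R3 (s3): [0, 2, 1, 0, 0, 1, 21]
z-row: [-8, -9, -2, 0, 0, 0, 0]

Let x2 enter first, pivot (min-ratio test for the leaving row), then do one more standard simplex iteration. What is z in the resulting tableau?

24

Ratio test on column x2 — row 1: 9/4 = 9/4; row 2: 20/1 = 20; row 3: 21/2 = 21/2. Minimum is 9/4 at row 1 (s1 leaves); pivot element 4.
Pivot on row 1; the z-row RHS becomes 0 − (-9)·(9/4) = 81/4.
Next entering variable (most negative z-row entry -5/4): x1.
Ratio test on column x1 — row 1: (9/4)/(3/4) = 3; row 2: (71/4)/(5/4) = 71/5; row 3: entry -3/2 ≤ 0. Minimum is 3 at row 1 (x2 leaves); pivot element 3/4.
After the second pivot the z-row RHS is 81/4 − (-5/4)·3 = 24.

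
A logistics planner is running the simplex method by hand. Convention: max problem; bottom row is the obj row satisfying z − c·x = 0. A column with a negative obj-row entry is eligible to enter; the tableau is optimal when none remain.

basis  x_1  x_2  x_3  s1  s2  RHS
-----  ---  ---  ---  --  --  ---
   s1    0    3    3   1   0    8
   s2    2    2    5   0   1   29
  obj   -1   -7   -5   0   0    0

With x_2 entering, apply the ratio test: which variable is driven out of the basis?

s1

Column x_2 entries and ratios — s1: 8/3 = 8/3; s2: 29/2 = 29/2.
Smallest ratio is 8/3 in the row of s1, so s1 leaves.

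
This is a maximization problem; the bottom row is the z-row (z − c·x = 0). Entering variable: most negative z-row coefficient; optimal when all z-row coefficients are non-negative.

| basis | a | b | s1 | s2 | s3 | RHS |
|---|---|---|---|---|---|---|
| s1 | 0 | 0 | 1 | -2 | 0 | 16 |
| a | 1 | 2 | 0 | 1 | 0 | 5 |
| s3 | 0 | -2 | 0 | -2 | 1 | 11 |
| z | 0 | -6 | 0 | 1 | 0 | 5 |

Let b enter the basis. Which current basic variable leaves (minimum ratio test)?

Column b entries and ratios — s1: 0 ≤ 0, skip; a: 5/2 = 5/2; s3: -2 ≤ 0, skip.
Smallest ratio is 5/2 in the row of a, so a leaves.

a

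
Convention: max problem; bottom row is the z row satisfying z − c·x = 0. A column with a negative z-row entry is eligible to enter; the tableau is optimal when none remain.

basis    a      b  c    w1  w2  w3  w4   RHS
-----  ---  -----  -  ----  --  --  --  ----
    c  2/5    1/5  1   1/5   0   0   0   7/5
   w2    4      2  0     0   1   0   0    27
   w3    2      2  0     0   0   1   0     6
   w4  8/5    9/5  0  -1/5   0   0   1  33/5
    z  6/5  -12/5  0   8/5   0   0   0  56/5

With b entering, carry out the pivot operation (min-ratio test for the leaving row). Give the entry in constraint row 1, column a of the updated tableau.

Ratio test on column b — row 1: (7/5)/(1/5) = 7; row 2: 27/2 = 27/2; row 3: 6/2 = 3; row 4: (33/5)/(9/5) = 11/3. Minimum is 3 at row 3 (w3 leaves); pivot element 2.
Divide row 3 by 2; eliminate column b from the other rows.
Row 1 update in column a: 2/5 − (1/5)·1 = 1/5.

1/5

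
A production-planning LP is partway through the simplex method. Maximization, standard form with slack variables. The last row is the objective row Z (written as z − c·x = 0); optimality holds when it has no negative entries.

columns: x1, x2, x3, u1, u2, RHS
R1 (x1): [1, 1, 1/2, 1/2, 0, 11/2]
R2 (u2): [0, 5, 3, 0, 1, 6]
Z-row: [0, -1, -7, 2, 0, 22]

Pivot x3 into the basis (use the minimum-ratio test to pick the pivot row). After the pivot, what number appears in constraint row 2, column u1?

Ratio test on column x3 — row 1: (11/2)/(1/2) = 11; row 2: 6/3 = 2. Minimum is 2 at row 2 (u2 leaves); pivot element 3.
Divide row 2 by 3; eliminate column x3 from the other rows.
In the new row 2, the u1 entry is the old entry divided by the pivot: 0/3 = 0.

0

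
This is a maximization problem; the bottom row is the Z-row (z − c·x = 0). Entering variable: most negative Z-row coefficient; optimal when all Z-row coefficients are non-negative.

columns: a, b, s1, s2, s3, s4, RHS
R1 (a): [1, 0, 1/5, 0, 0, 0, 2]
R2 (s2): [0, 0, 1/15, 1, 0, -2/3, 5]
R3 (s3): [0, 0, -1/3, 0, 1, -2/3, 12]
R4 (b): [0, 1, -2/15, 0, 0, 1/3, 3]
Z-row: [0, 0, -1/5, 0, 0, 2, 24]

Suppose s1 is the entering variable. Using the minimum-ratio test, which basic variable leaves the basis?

Column s1 entries and ratios — a: 2/(1/5) = 10; s2: 5/(1/15) = 75; s3: -1/3 ≤ 0, skip; b: -2/15 ≤ 0, skip.
Smallest ratio is 10 in the row of a, so a leaves.

a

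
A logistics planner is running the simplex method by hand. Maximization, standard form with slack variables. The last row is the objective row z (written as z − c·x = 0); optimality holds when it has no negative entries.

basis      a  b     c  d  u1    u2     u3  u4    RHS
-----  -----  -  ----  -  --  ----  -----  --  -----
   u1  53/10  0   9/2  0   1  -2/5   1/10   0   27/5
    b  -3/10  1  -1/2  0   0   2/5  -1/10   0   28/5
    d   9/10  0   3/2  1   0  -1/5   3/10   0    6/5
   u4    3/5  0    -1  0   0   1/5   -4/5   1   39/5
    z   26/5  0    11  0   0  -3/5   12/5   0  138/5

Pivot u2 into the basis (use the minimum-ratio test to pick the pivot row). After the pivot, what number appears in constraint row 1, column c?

Ratio test on column u2 — row 1: entry -2/5 ≤ 0; row 2: (28/5)/(2/5) = 14; row 3: entry -1/5 ≤ 0; row 4: (39/5)/(1/5) = 39. Minimum is 14 at row 2 (b leaves); pivot element 2/5.
Divide row 2 by 2/5; eliminate column u2 from the other rows.
Row 1 update in column c: 9/2 − (-2/5)·(-5/4) = 4.

4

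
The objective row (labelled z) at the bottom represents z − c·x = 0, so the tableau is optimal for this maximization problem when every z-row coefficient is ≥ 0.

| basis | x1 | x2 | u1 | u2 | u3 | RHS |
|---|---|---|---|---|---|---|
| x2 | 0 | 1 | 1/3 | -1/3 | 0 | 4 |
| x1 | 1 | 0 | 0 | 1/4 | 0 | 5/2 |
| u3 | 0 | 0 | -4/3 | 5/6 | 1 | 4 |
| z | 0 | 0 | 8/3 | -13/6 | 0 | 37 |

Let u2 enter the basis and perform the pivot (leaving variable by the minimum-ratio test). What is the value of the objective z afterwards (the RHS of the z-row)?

Ratio test on column u2 — row 1: entry -1/3 ≤ 0; row 2: (5/2)/(1/4) = 10; row 3: 4/(5/6) = 24/5. Minimum is 24/5 at row 3 (u3 leaves); pivot element 5/6.
Pivot on row 3; the z-row RHS becomes 37 − (-13/6)·(24/5) = 237/5.

237/5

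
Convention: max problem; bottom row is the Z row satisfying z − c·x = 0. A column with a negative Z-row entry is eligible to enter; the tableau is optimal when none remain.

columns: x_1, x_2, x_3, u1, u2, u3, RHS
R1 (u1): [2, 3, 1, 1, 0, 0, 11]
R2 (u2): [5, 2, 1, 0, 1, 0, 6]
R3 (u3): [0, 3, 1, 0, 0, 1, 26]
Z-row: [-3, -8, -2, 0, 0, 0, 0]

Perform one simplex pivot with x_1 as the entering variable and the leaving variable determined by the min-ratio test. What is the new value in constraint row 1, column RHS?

43/5

Ratio test on column x_1 — row 1: 11/2 = 11/2; row 2: 6/5 = 6/5; row 3: entry 0 ≤ 0. Minimum is 6/5 at row 2 (u2 leaves); pivot element 5.
Divide row 2 by 5; eliminate column x_1 from the other rows.
Row 1 update in column RHS: 11 − 2·(6/5) = 43/5.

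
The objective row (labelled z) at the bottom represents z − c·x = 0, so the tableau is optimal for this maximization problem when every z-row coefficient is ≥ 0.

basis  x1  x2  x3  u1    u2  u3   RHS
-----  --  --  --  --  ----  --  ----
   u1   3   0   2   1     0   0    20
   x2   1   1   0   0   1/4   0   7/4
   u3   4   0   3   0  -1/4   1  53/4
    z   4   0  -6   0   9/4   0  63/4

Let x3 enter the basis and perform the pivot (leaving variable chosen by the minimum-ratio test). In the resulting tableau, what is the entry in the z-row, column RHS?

Ratio test on column x3 — row 1: 20/2 = 10; row 2: entry 0 ≤ 0; row 3: (53/4)/3 = 53/12. Minimum is 53/12 at row 3 (u3 leaves); pivot element 3.
Divide row 3 by 3; eliminate column x3 from the other rows.
z-row update in column RHS: 63/4 − (-6)·(53/12) = 169/4.

169/4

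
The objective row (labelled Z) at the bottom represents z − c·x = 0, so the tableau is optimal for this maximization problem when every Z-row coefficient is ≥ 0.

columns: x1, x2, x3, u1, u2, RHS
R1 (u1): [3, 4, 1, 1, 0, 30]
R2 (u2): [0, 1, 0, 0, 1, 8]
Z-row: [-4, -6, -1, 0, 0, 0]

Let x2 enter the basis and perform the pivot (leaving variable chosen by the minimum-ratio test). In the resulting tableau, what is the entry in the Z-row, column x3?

Ratio test on column x2 — row 1: 30/4 = 15/2; row 2: 8/1 = 8. Minimum is 15/2 at row 1 (u1 leaves); pivot element 4.
Divide row 1 by 4; eliminate column x2 from the other rows.
Z-row update in column x3: -1 − (-6)·(1/4) = 1/2.

1/2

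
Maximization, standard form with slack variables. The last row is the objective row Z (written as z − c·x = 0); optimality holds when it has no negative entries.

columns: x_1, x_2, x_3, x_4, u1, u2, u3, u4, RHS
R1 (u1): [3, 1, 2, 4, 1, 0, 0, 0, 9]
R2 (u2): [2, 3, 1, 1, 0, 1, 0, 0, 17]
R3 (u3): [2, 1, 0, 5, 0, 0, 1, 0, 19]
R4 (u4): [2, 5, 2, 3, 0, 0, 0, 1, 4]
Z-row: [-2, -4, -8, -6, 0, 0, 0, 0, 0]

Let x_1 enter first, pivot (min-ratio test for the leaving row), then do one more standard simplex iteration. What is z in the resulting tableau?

Ratio test on column x_1 — row 1: 9/3 = 3; row 2: 17/2 = 17/2; row 3: 19/2 = 19/2; row 4: 4/2 = 2. Minimum is 2 at row 4 (u4 leaves); pivot element 2.
Pivot on row 4; the Z-row RHS becomes 0 − (-2)·2 = 4.
Next entering variable (most negative Z-row entry -6): x_3.
Ratio test on column x_3 — row 1: entry -1 ≤ 0; row 2: entry -1 ≤ 0; row 3: entry -2 ≤ 0; row 4: 2/1 = 2. Minimum is 2 at row 4 (x_1 leaves); pivot element 1.
After the second pivot the Z-row RHS is 4 − (-6)·2 = 16.

16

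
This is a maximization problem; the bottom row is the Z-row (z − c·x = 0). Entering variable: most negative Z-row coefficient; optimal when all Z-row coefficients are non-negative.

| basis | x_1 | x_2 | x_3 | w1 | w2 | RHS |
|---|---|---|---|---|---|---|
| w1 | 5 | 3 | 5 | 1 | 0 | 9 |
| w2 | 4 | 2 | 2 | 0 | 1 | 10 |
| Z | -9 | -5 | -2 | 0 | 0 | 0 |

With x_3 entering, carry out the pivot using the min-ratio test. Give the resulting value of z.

Ratio test on column x_3 — row 1: 9/5 = 9/5; row 2: 10/2 = 5. Minimum is 9/5 at row 1 (w1 leaves); pivot element 5.
Pivot on row 1; the Z-row RHS becomes 0 − (-2)·(9/5) = 18/5.

18/5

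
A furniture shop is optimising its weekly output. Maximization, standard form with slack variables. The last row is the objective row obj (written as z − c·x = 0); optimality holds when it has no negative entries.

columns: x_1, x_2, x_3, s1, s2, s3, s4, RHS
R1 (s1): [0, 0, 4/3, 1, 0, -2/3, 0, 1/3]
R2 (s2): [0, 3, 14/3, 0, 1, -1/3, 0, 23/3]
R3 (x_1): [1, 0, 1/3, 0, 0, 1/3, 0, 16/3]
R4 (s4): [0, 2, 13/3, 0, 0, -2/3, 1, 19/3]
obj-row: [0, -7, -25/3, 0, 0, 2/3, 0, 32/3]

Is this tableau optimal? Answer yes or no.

no

The obj-row has a negative entry -25/3 in column x_3, so it is not optimal.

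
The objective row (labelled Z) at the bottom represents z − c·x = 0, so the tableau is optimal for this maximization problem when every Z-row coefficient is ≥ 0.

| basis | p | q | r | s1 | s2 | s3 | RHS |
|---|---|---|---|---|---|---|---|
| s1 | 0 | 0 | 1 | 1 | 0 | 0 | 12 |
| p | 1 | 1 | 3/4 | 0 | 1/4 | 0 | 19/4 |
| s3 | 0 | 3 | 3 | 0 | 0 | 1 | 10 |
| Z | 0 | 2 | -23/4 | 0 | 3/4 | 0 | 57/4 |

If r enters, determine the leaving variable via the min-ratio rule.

Column r entries and ratios — s1: 12/1 = 12; p: (19/4)/(3/4) = 19/3; s3: 10/3 = 10/3.
Smallest ratio is 10/3 in the row of s3, so s3 leaves.

s3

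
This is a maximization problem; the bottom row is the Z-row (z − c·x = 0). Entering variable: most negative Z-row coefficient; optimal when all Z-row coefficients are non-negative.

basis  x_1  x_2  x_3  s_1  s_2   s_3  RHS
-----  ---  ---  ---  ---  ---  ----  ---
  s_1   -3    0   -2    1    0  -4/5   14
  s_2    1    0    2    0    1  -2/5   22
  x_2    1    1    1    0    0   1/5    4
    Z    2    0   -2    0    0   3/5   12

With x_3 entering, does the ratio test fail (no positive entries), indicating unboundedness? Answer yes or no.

no

Column x_3 has positive entries in row(s) 2, 3, so the ratio test bounds it — not unbounded.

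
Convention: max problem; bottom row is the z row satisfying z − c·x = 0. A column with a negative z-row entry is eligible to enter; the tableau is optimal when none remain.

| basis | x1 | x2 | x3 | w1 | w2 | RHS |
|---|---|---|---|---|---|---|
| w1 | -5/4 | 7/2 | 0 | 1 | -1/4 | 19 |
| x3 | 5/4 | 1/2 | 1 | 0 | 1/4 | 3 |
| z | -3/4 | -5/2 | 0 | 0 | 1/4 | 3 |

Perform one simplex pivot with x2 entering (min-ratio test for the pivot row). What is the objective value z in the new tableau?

Ratio test on column x2 — row 1: 19/(7/2) = 38/7; row 2: 3/(1/2) = 6. Minimum is 38/7 at row 1 (w1 leaves); pivot element 7/2.
Pivot on row 1; the z-row RHS becomes 3 − (-5/2)·(38/7) = 116/7.

116/7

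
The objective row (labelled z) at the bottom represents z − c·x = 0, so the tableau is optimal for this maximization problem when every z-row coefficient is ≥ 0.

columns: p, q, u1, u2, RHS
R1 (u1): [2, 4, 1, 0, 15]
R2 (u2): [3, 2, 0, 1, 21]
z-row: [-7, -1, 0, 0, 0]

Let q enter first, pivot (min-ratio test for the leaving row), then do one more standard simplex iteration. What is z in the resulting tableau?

381/8

Ratio test on column q — row 1: 15/4 = 15/4; row 2: 21/2 = 21/2. Minimum is 15/4 at row 1 (u1 leaves); pivot element 4.
Pivot on row 1; the z-row RHS becomes 0 − (-1)·(15/4) = 15/4.
Next entering variable (most negative z-row entry -13/2): p.
Ratio test on column p — row 1: (15/4)/(1/2) = 15/2; row 2: (27/2)/2 = 27/4. Minimum is 27/4 at row 2 (u2 leaves); pivot element 2.
After the second pivot the z-row RHS is 15/4 − (-13/2)·(27/4) = 381/8.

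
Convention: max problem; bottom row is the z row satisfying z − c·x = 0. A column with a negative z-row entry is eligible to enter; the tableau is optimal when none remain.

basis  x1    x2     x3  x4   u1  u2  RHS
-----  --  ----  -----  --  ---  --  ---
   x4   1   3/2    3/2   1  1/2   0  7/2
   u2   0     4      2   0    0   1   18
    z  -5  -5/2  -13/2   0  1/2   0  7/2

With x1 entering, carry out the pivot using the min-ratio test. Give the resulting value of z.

21

Ratio test on column x1 — row 1: (7/2)/1 = 7/2; row 2: entry 0 ≤ 0. Minimum is 7/2 at row 1 (x4 leaves); pivot element 1.
Pivot on row 1; the z-row RHS becomes 7/2 − (-5)·(7/2) = 21.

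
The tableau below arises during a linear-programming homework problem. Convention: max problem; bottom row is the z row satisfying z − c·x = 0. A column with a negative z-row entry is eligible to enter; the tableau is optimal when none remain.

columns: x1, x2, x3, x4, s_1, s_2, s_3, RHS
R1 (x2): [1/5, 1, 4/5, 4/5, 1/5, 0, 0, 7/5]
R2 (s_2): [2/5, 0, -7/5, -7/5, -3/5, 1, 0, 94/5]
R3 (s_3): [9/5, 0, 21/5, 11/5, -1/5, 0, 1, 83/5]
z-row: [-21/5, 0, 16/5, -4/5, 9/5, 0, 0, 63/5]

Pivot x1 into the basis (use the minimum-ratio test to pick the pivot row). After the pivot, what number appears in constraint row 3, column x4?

-5

Ratio test on column x1 — row 1: (7/5)/(1/5) = 7; row 2: (94/5)/(2/5) = 47; row 3: (83/5)/(9/5) = 83/9. Minimum is 7 at row 1 (x2 leaves); pivot element 1/5.
Divide row 1 by 1/5; eliminate column x1 from the other rows.
Row 3 update in column x4: 11/5 − (9/5)·4 = -5.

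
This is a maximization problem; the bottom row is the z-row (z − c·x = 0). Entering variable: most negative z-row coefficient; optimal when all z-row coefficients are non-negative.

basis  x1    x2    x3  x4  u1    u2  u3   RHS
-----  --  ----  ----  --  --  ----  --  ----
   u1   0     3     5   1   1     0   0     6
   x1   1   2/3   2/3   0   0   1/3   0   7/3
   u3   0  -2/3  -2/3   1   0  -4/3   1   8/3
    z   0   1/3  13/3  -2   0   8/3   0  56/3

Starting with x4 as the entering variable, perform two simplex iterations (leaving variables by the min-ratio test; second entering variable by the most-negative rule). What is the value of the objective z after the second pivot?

274/11

Ratio test on column x4 — row 1: 6/1 = 6; row 2: entry 0 ≤ 0; row 3: (8/3)/1 = 8/3. Minimum is 8/3 at row 3 (u3 leaves); pivot element 1.
Pivot on row 3; the z-row RHS becomes 56/3 − (-2)·(8/3) = 24.
Next entering variable (most negative z-row entry -1): x2.
Ratio test on column x2 — row 1: (10/3)/(11/3) = 10/11; row 2: (7/3)/(2/3) = 7/2; row 3: entry -2/3 ≤ 0. Minimum is 10/11 at row 1 (u1 leaves); pivot element 11/3.
After the second pivot the z-row RHS is 24 − (-1)·(10/11) = 274/11.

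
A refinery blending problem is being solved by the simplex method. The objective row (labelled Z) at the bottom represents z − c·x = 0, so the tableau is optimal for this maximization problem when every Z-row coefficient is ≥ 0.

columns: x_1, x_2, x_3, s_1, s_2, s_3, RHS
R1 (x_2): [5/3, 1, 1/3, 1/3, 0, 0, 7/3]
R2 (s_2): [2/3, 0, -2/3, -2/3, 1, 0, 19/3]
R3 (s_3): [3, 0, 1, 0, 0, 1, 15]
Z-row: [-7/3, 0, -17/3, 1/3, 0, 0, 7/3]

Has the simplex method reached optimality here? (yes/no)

no

The Z-row has a negative entry -17/3 in column x_3, so it is not optimal.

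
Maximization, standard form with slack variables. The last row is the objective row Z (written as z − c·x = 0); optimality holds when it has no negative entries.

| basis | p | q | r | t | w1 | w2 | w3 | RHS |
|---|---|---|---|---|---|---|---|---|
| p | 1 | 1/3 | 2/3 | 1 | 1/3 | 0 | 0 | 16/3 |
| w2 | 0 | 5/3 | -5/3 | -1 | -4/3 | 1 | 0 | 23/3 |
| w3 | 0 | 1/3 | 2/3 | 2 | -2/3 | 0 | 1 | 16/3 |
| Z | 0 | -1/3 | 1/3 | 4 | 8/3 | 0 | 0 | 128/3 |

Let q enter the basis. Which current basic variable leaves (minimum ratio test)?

Column q entries and ratios — p: (16/3)/(1/3) = 16; w2: (23/3)/(5/3) = 23/5; w3: (16/3)/(1/3) = 16.
Smallest ratio is 23/5 in the row of w2, so w2 leaves.

w2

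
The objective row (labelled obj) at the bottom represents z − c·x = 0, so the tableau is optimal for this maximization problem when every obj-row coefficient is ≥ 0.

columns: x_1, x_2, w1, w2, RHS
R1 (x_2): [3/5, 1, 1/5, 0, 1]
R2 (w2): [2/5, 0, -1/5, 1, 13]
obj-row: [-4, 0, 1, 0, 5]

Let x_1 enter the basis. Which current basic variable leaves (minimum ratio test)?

x_2

Column x_1 entries and ratios — x_2: 1/(3/5) = 5/3; w2: 13/(2/5) = 65/2.
Smallest ratio is 5/3 in the row of x_2, so x_2 leaves.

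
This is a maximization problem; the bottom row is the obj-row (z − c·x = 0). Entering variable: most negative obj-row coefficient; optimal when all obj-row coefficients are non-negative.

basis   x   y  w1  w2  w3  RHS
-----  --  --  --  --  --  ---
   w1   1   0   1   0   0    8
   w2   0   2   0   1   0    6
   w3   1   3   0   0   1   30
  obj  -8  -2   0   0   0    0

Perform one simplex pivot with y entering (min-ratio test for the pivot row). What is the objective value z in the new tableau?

6

Ratio test on column y — row 1: entry 0 ≤ 0; row 2: 6/2 = 3; row 3: 30/3 = 10. Minimum is 3 at row 2 (w2 leaves); pivot element 2.
Pivot on row 2; the obj-row RHS becomes 0 − (-2)·3 = 6.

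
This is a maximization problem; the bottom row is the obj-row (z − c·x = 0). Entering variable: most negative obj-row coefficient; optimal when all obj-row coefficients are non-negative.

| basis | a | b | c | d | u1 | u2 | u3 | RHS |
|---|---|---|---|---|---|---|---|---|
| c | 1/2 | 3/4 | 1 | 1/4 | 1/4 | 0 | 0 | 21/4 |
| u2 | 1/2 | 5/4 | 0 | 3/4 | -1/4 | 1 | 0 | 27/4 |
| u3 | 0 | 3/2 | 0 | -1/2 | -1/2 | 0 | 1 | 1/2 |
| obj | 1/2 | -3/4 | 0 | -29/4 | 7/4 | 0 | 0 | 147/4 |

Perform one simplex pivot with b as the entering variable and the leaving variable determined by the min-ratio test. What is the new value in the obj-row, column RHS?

37

Ratio test on column b — row 1: (21/4)/(3/4) = 7; row 2: (27/4)/(5/4) = 27/5; row 3: (1/2)/(3/2) = 1/3. Minimum is 1/3 at row 3 (u3 leaves); pivot element 3/2.
Divide row 3 by 3/2; eliminate column b from the other rows.
obj-row update in column RHS: 147/4 − (-3/4)·(1/3) = 37.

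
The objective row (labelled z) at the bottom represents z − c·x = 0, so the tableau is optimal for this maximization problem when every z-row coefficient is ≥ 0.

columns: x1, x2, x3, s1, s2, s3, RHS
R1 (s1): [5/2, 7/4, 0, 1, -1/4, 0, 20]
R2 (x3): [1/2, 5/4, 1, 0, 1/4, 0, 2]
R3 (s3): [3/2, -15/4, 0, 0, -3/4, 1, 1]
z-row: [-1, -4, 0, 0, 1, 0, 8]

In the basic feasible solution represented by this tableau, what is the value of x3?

x3 is basic (row 2); its value is the RHS of that row, 2.

2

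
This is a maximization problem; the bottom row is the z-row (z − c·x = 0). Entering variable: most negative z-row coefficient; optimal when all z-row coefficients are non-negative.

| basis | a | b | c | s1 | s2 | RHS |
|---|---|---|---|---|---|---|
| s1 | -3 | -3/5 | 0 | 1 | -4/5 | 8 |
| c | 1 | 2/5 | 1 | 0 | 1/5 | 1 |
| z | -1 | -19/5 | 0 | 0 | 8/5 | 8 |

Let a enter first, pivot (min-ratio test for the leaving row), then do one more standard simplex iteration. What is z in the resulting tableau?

Ratio test on column a — row 1: entry -3 ≤ 0; row 2: 1/1 = 1. Minimum is 1 at row 2 (c leaves); pivot element 1.
Pivot on row 2; the z-row RHS becomes 8 − (-1)·1 = 9.
Next entering variable (most negative z-row entry -17/5): b.
Ratio test on column b — row 1: 11/(3/5) = 55/3; row 2: 1/(2/5) = 5/2. Minimum is 5/2 at row 2 (a leaves); pivot element 2/5.
After the second pivot the z-row RHS is 9 − (-17/5)·(5/2) = 35/2.

35/2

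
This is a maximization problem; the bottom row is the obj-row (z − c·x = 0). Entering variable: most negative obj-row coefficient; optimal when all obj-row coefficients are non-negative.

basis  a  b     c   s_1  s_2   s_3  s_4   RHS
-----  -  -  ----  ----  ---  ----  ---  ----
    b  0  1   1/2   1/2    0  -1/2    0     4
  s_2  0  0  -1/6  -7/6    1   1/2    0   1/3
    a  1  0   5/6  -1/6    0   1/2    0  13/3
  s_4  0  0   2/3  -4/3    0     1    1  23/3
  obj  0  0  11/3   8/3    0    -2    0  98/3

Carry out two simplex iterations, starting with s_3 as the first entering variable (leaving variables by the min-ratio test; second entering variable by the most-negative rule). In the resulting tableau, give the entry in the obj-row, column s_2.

Ratio test on column s_3 — row 1: entry -1/2 ≤ 0; row 2: (1/3)/(1/2) = 2/3; row 3: (13/3)/(1/2) = 26/3; row 4: (23/3)/1 = 23/3. Minimum is 2/3 at row 2 (s_2 leaves); pivot element 1/2.
Divide row 2 by 1/2; eliminate column s_3 from the other rows.
Second iteration: most negative obj-row entry is -2 in column s_1, so s_1 enters.
Ratio test on column s_1 — row 1: entry -2/3 ≤ 0; row 2: entry -7/3 ≤ 0; row 3: 4/1 = 4; row 4: 7/1 = 7. Minimum is 4 at row 3 (a leaves); pivot element 1.
Divide row 3 by 1; eliminate column s_1 from the other rows.
After both pivots, the entry at the obj-row, column s_2 is 2.

2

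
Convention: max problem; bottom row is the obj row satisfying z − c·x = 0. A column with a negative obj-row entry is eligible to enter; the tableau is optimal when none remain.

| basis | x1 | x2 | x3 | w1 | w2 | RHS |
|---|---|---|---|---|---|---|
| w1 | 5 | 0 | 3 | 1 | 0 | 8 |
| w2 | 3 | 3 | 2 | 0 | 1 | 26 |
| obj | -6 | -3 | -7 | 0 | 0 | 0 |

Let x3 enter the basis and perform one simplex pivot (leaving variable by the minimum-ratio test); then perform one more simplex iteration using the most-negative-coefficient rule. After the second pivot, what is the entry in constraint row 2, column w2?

1/3

Ratio test on column x3 — row 1: 8/3 = 8/3; row 2: 26/2 = 13. Minimum is 8/3 at row 1 (w1 leaves); pivot element 3.
Divide row 1 by 3; eliminate column x3 from the other rows.
Second iteration: most negative obj-row entry is -3 in column x2, so x2 enters.
Ratio test on column x2 — row 1: entry 0 ≤ 0; row 2: (62/3)/3 = 62/9. Minimum is 62/9 at row 2 (w2 leaves); pivot element 3.
Divide row 2 by 3; eliminate column x2 from the other rows.
After both pivots, the entry at constraint row 2, column w2 is 1/3.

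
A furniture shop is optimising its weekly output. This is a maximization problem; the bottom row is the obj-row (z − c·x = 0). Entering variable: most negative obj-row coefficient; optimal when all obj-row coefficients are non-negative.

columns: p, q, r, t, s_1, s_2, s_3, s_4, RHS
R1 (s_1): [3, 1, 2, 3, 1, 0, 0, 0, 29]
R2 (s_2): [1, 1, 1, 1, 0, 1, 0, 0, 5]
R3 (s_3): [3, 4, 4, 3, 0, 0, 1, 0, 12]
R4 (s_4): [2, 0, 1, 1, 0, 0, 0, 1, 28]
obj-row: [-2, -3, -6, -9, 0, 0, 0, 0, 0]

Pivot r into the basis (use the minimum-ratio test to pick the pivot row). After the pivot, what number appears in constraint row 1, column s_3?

Ratio test on column r — row 1: 29/2 = 29/2; row 2: 5/1 = 5; row 3: 12/4 = 3; row 4: 28/1 = 28. Minimum is 3 at row 3 (s_3 leaves); pivot element 4.
Divide row 3 by 4; eliminate column r from the other rows.
Row 1 update in column s_3: 0 − 2·(1/4) = -1/2.

-1/2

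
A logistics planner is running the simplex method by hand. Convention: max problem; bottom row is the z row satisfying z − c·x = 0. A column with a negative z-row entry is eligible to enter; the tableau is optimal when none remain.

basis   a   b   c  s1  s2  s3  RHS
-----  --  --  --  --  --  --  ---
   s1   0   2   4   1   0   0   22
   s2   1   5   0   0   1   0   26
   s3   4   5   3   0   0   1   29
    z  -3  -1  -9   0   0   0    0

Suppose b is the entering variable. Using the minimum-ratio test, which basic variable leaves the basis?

Column b entries and ratios — s1: 22/2 = 11; s2: 26/5 = 26/5; s3: 29/5 = 29/5.
Smallest ratio is 26/5 in the row of s2, so s2 leaves.

s2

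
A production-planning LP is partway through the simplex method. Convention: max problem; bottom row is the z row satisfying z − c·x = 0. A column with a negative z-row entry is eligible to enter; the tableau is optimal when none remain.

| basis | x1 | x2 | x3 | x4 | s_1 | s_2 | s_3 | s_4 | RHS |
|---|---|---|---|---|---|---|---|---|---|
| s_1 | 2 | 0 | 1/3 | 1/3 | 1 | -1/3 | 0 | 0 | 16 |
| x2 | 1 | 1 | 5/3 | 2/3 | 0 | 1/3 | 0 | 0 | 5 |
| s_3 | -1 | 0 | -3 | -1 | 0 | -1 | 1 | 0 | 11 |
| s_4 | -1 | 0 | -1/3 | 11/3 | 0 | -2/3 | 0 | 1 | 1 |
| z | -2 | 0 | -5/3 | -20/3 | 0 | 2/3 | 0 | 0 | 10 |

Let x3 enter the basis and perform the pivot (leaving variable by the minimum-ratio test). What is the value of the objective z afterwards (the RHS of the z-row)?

Ratio test on column x3 — row 1: 16/(1/3) = 48; row 2: 5/(5/3) = 3; row 3: entry -3 ≤ 0; row 4: entry -1/3 ≤ 0. Minimum is 3 at row 2 (x2 leaves); pivot element 5/3.
Pivot on row 2; the z-row RHS becomes 10 − (-5/3)·3 = 15.

15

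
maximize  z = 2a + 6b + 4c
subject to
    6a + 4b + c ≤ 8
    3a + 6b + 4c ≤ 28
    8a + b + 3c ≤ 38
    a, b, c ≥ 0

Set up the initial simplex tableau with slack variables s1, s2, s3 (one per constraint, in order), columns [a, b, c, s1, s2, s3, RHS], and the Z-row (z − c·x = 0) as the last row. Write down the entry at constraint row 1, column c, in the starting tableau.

Constraint 1 has coefficient 1 on c.

1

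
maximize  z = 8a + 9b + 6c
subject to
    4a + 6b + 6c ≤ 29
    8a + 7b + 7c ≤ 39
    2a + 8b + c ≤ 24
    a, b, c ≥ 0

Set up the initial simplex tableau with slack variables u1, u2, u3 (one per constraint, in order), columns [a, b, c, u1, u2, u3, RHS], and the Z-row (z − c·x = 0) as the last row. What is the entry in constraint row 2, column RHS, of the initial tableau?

The RHS of constraint 2 is b_2 = 39.

39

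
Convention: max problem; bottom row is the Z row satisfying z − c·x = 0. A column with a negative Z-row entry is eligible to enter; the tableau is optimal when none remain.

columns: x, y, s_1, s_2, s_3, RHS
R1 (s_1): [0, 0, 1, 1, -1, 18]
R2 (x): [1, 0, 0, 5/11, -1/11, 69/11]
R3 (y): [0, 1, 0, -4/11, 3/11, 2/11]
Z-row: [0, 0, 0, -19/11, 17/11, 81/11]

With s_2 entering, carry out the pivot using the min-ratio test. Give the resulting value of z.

Ratio test on column s_2 — row 1: 18/1 = 18; row 2: (69/11)/(5/11) = 69/5; row 3: entry -4/11 ≤ 0. Minimum is 69/5 at row 2 (x leaves); pivot element 5/11.
Pivot on row 2; the Z-row RHS becomes 81/11 − (-19/11)·(69/5) = 156/5.

156/5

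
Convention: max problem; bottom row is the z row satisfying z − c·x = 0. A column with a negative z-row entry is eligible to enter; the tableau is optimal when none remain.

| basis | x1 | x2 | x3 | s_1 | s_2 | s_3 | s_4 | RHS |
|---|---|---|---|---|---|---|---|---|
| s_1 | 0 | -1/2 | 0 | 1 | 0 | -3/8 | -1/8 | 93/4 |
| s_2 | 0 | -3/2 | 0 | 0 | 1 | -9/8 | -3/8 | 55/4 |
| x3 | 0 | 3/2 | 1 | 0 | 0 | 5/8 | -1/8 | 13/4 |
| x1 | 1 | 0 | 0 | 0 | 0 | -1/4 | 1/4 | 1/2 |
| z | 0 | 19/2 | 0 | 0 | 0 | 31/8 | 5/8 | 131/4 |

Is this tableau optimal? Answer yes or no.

Every z-row coefficient is ≥ 0, so the tableau is optimal.

yes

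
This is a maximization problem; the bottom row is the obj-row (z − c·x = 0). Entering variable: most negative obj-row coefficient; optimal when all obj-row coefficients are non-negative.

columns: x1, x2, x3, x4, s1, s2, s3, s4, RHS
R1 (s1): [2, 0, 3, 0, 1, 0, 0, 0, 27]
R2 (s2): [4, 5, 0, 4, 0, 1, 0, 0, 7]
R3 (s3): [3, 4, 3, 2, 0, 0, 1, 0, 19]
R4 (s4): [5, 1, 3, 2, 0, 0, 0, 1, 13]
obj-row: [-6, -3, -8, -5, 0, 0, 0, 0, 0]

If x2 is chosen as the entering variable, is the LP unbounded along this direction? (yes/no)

no

Column x2 has positive entries in row(s) 2, 3, 4, so the ratio test bounds it — not unbounded.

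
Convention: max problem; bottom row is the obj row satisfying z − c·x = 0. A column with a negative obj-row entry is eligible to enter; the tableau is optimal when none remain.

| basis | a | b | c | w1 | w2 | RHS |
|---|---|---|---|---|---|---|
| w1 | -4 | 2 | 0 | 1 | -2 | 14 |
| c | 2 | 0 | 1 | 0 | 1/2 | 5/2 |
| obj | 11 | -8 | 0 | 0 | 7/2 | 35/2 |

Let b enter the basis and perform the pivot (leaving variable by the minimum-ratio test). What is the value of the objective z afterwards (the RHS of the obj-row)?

Ratio test on column b — row 1: 14/2 = 7; row 2: entry 0 ≤ 0. Minimum is 7 at row 1 (w1 leaves); pivot element 2.
Pivot on row 1; the obj-row RHS becomes 35/2 − (-8)·7 = 147/2.

147/2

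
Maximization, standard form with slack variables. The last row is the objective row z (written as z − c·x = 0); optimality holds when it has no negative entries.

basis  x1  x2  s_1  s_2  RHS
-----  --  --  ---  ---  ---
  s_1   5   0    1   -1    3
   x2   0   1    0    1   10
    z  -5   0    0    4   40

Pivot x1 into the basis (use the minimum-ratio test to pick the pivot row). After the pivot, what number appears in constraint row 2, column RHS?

10

Ratio test on column x1 — row 1: 3/5 = 3/5; row 2: entry 0 ≤ 0. Minimum is 3/5 at row 1 (s_1 leaves); pivot element 5.
Divide row 1 by 5; eliminate column x1 from the other rows.
Row 2 update in column RHS: 10 − 0·(3/5) = 10.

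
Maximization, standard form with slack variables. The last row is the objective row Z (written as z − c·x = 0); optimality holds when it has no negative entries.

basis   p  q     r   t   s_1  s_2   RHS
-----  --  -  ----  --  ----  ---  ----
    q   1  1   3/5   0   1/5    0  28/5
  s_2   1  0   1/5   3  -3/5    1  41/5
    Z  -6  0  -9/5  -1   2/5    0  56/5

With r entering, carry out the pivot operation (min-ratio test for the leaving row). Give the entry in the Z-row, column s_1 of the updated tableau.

Ratio test on column r — row 1: (28/5)/(3/5) = 28/3; row 2: (41/5)/(1/5) = 41. Minimum is 28/3 at row 1 (q leaves); pivot element 3/5.
Divide row 1 by 3/5; eliminate column r from the other rows.
Z-row update in column s_1: 2/5 − (-9/5)·(1/3) = 1.

1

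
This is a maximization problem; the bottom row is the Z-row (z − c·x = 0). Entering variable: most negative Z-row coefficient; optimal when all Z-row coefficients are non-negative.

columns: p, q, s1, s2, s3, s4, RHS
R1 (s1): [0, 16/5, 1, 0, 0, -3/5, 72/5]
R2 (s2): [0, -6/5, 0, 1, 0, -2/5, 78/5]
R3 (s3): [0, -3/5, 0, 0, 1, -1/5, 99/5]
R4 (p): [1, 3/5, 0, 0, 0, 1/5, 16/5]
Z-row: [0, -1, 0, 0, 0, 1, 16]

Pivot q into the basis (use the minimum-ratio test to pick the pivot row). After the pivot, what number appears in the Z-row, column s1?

Ratio test on column q — row 1: (72/5)/(16/5) = 9/2; row 2: entry -6/5 ≤ 0; row 3: entry -3/5 ≤ 0; row 4: (16/5)/(3/5) = 16/3. Minimum is 9/2 at row 1 (s1 leaves); pivot element 16/5.
Divide row 1 by 16/5; eliminate column q from the other rows.
Z-row update in column s1: 0 − (-1)·(5/16) = 5/16.

5/16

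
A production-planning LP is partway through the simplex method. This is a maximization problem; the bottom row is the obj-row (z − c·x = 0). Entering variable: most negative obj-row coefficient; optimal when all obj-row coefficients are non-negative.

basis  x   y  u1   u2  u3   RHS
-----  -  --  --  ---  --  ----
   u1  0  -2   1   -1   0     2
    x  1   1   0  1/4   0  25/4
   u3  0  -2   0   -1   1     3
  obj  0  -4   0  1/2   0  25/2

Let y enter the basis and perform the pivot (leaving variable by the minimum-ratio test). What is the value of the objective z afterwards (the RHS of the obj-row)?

75/2

Ratio test on column y — row 1: entry -2 ≤ 0; row 2: (25/4)/1 = 25/4; row 3: entry -2 ≤ 0. Minimum is 25/4 at row 2 (x leaves); pivot element 1.
Pivot on row 2; the obj-row RHS becomes 25/2 − (-4)·(25/4) = 75/2.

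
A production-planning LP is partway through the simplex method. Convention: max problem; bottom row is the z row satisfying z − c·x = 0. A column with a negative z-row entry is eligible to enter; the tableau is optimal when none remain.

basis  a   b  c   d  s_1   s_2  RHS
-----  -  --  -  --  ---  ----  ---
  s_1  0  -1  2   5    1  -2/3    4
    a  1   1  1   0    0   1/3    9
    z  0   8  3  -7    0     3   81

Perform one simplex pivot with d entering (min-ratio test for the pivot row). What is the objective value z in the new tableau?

Ratio test on column d — row 1: 4/5 = 4/5; row 2: entry 0 ≤ 0. Minimum is 4/5 at row 1 (s_1 leaves); pivot element 5.
Pivot on row 1; the z-row RHS becomes 81 − (-7)·(4/5) = 433/5.

433/5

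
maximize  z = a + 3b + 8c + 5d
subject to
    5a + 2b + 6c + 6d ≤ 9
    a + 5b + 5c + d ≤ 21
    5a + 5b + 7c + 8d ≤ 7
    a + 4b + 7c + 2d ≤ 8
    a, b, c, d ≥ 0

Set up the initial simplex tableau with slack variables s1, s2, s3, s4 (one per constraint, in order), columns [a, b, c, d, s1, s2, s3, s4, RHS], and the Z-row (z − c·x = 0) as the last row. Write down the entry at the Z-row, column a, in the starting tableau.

The Z-row carries the negated objective coefficients: the a entry is -1.

-1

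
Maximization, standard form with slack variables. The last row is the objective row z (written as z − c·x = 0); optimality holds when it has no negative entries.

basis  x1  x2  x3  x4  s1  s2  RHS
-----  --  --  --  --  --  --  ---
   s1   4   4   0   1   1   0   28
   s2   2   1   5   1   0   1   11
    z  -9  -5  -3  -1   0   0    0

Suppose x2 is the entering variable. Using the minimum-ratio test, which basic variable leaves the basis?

Column x2 entries and ratios — s1: 28/4 = 7; s2: 11/1 = 11.
Smallest ratio is 7 in the row of s1, so s1 leaves.

s1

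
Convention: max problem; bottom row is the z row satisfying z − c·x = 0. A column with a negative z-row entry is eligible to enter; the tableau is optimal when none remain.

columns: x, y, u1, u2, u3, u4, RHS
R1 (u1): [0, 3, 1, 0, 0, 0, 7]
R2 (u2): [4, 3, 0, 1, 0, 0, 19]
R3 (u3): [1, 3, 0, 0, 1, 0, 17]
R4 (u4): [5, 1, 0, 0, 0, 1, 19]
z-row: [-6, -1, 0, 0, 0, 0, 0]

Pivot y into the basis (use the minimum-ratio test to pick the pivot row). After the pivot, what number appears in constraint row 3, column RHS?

10

Ratio test on column y — row 1: 7/3 = 7/3; row 2: 19/3 = 19/3; row 3: 17/3 = 17/3; row 4: 19/1 = 19. Minimum is 7/3 at row 1 (u1 leaves); pivot element 3.
Divide row 1 by 3; eliminate column y from the other rows.
Row 3 update in column RHS: 17 − 3·(7/3) = 10.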